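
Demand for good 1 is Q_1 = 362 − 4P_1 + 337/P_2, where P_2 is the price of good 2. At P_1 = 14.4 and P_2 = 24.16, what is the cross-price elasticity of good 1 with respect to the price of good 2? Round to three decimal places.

-0.044

At P_1 = 14.4 and P_2 = 24.16: Q_1 = 318.349.
∂Q_1/∂P_2 = −337/P_2² = -0.5773.
ε = (∂Q_1/∂P_2)(P_2/Q_1) = -0.5773 × (24.16/318.349) ≈ -0.044.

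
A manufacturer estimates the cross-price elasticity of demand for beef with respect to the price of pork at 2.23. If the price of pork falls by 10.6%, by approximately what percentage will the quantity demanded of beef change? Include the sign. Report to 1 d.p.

-23.6%

%ΔQ ≈ ε × %ΔP of pork = 2.23 × (-10.6%) = -23.6%.
Demand for beef falls by about 23.6%.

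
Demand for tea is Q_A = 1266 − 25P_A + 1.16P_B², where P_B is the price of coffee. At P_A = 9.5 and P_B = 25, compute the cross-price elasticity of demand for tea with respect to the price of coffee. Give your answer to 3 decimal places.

0.827

At P_A = 9.5 and P_B = 25: Q_A = 1753.5.
∂Q_A/∂P_B = 2.32P_B = 2.32(25) = 58.0000.
ε = (∂Q_A/∂P_B)(P_B/Q_A) = 58.0000 × (25/1753.5) ≈ 0.827.
ε > 0: substitutes.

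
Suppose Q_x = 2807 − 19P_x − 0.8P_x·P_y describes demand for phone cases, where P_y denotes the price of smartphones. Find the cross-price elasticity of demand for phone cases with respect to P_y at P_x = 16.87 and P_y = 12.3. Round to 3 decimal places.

At P_x = 16.87 and P_y = 12.3: Q_x = 2320.469.
∂Q_x/∂P_y = -0.8P_x = -0.8(16.87) = -13.4960.
ε = (∂Q_x/∂P_y)(P_y/Q_x) = -13.4960 × (12.3/2320.469) ≈ -0.072.

-0.072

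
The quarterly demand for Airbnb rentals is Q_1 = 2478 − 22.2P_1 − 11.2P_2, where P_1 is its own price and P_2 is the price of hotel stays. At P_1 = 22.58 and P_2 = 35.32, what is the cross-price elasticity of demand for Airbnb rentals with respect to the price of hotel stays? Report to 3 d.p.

-0.250

At P_1 = 22.58 and P_2 = 35.32: Q_1 = 1581.14.
∂Q_1/∂P_2 = -11.2.
ε = (∂Q_1/∂P_2)(P_2/Q_1) = -11.2 × (35.32/1581.14) ≈ -0.250.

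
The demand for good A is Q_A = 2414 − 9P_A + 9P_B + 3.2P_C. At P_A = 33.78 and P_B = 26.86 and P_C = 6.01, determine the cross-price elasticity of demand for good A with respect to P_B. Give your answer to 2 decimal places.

At P_A = 33.78 and P_B = 26.86 and P_C = 6.01: Q_A = 2370.952.
∂Q_A/∂P_B = 9.
ε = (∂Q_A/∂P_B)(P_B/Q_A) = 9 × (26.86/2370.952) ≈ 0.10.

0.10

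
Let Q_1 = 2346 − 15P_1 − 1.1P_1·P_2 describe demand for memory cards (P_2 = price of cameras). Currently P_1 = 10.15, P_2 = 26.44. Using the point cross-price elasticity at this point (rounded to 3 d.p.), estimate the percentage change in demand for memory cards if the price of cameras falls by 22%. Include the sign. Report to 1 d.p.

At P_1 = 10.15, P_2 = 26.44: Q_1 = 1898.547.
∂Q_1/∂P_2 = -1.1P_1 = -11.1650.
ε = (∂Q_1/∂P_2)(P_2/Q_1) = -11.1650 × 26.44/1898.547 ≈ -0.155.
%ΔQ_1 ≈ ε × %ΔP_2 = -0.155 × (-22%) = 3.4%.

3.4%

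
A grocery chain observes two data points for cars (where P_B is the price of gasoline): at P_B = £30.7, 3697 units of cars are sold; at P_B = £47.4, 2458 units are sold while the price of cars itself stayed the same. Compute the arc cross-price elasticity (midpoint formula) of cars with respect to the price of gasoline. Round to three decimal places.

-0.941

ΔQ_A = 2458 − 3697 = -1239; ΔP_B = 47.4 − 30.7 = 16.7.
Midpoints: Q̄_A = 3077.5, P̄_B = 39.05.
ε = (ΔQ_A/Q̄_A)/(ΔP_B/P̄_B) = (-1239/3077.5)/(16.7/39.05) ≈ -0.941.
ε < 0: cars and gasoline are complements.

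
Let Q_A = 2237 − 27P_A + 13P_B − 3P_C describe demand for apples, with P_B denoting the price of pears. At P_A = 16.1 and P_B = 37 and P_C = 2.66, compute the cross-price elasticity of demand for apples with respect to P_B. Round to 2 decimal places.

0.21

At P_A = 16.1 and P_B = 37 and P_C = 2.66: Q_A = 2275.32.
∂Q_A/∂P_B = 13.
ε = (∂Q_A/∂P_B)(P_B/Q_A) = 13 × (37/2275.32) ≈ 0.21.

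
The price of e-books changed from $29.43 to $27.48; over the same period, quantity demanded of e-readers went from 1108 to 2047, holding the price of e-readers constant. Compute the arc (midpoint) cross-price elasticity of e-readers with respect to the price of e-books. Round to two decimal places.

ΔQ_A = 2047 − 1108 = 939; ΔP_B = 27.48 − 29.43 = -1.95.
Midpoints: Q̄_A = 1577.5, P̄_B = 28.45.
ε = (ΔQ_A/Q̄_A)/(ΔP_B/P̄_B) = (939/1577.5)/(-1.95/28.45) ≈ -8.69.

-8.69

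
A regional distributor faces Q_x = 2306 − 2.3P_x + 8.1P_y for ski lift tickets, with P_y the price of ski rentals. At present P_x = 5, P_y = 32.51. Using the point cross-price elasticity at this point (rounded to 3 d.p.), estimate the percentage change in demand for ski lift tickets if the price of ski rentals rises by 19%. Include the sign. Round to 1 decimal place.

At P_x = 5, P_y = 32.51: Q_x = 2557.831.
∂Q_x/∂P_y = 8.1.
ε = (∂Q_x/∂P_y)(P_y/Q_x) = 8.1000 × 32.51/2557.831 ≈ 0.103.
%ΔQ_x ≈ ε × %ΔP_y = 0.103 × (19%) = 2.0%.

2.0%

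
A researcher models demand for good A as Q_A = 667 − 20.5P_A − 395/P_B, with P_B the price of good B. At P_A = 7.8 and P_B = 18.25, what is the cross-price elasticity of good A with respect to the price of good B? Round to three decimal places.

At P_A = 7.8 and P_B = 18.25: Q_A = 485.456.
∂Q_A/∂P_B = 395/P_B² = 1.1860.
ε = (∂Q_A/∂P_B)(P_B/Q_A) = 1.1860 × (18.25/485.456) ≈ 0.045.
ε > 0: substitutes.

0.045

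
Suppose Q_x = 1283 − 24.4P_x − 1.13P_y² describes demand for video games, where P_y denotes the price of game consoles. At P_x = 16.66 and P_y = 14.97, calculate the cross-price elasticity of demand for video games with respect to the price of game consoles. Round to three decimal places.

At P_x = 16.66 and P_y = 14.97: Q_x = 623.262.
∂Q_x/∂P_y = -2.26P_y = -2.26(14.97) = -33.8322.
ε = (∂Q_x/∂P_y)(P_y/Q_x) = -33.8322 × (14.97/623.262) ≈ -0.813.

-0.813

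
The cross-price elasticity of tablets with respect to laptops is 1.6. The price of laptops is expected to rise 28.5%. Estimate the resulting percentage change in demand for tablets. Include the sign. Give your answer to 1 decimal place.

%ΔQ ≈ ε × %ΔP of laptops = 1.6 × (28.5%) = 45.6%.
Demand for tablets rises by about 45.6%.

45.6%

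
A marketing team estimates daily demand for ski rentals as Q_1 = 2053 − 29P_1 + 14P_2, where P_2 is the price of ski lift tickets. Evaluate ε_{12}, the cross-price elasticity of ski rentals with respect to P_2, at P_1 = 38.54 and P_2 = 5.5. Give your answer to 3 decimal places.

At P_1 = 38.54 and P_2 = 5.5: Q_1 = 1012.34.
∂Q_1/∂P_2 = 14.
ε = (∂Q_1/∂P_2)(P_2/Q_1) = 14 × (5.5/1012.34) ≈ 0.076.
Since ε > 0, ski rentals and ski lift tickets are substitutes.

0.076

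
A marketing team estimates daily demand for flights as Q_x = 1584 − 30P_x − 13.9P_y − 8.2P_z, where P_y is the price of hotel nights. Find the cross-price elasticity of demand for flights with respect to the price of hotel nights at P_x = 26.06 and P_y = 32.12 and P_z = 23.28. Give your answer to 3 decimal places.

-2.709

At P_x = 26.06 and P_y = 32.12 and P_z = 23.28: Q_x = 164.836.
∂Q_x/∂P_y = -13.9.
ε = (∂Q_x/∂P_y)(P_y/Q_x) = -13.9 × (32.12/164.836) ≈ -2.709.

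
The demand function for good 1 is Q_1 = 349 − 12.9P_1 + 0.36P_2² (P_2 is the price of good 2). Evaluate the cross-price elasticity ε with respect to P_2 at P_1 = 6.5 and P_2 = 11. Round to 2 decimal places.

At P_1 = 6.5 and P_2 = 11: Q_1 = 308.71.
∂Q_1/∂P_2 = 0.72P_2 = 0.72(11) = 7.9200.
ε = (∂Q_1/∂P_2)(P_2/Q_1) = 7.9200 × (11/308.71) ≈ 0.28.
ε > 0: substitutes.

0.28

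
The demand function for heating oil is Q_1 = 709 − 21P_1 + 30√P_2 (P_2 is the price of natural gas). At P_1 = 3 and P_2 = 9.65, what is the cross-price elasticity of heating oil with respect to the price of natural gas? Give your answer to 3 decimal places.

At P_1 = 3 and P_2 = 9.65: Q_1 = 739.193.
∂Q_1/∂P_2 = 30/(2√P_2) = 30/(2√9.65) = 4.8287.
ε = (∂Q_1/∂P_2)(P_2/Q_1) = 4.8287 × (9.65/739.193) ≈ 0.063.
ε > 0: substitutes.

0.063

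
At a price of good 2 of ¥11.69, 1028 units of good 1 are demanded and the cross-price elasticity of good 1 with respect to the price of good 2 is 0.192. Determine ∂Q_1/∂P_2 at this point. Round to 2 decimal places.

ε = (∂Q_1/∂P_2)·(P_2/Q_1) ⇒ ∂Q_1/∂P_2 = ε·Q_1/P_2 = 0.192 × 1028/11.69 ≈ 16.88.

16.88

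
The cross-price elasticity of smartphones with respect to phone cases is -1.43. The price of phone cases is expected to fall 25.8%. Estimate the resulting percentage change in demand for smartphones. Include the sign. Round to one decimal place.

36.9%

%ΔQ ≈ ε × %ΔP of phone cases = -1.43 × (-25.8%) = 36.9%.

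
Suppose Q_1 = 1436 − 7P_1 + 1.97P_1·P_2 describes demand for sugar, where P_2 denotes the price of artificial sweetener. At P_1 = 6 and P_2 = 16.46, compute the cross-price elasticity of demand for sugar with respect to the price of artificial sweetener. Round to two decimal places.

0.12

At P_1 = 6 and P_2 = 16.46: Q_1 = 1588.557.
∂Q_1/∂P_2 = 1.97P_1 = 1.97(6) = 11.8200.
ε = (∂Q_1/∂P_2)(P_2/Q_1) = 11.8200 × (16.46/1588.557) ≈ 0.12.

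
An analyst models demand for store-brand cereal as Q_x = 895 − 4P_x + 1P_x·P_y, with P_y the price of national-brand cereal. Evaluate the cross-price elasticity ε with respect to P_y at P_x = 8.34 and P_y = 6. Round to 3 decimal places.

At P_x = 8.34 and P_y = 6: Q_x = 911.68.
∂Q_x/∂P_y = 1P_x = 1(8.34) = 8.3400.
ε = (∂Q_x/∂P_y)(P_y/Q_x) = 8.3400 × (6/911.68) ≈ 0.055.

0.055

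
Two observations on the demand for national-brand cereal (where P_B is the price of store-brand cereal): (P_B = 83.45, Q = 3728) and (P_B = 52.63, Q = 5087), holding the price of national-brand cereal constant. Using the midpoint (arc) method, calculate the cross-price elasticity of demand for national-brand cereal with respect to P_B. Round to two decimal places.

ΔQ_A = 5087 − 3728 = 1359; ΔP_B = 52.63 − 83.45 = -30.82.
Midpoints: Q̄_A = 4407.5, P̄_B = 68.04.
ε = (ΔQ_A/Q̄_A)/(ΔP_B/P̄_B) = (1359/4407.5)/(-30.82/68.04) ≈ -0.68.

-0.68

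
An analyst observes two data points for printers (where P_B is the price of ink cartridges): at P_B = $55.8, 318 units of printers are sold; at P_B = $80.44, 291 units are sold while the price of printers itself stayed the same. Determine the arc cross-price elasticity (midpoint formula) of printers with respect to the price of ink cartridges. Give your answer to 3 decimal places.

-0.245

ΔQ_A = 291 − 318 = -27; ΔP_B = 80.44 − 55.8 = 24.64.
Midpoints: Q̄_A = 304.5, P̄_B = 68.12.
ε = (ΔQ_A/Q̄_A)/(ΔP_B/P̄_B) = (-27/304.5)/(24.64/68.12) ≈ -0.245.
ε < 0: printers and ink cartridges are complements.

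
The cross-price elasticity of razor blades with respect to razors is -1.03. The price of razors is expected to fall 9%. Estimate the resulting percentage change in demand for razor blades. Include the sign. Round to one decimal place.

%ΔQ ≈ ε × %ΔP of razors = -1.03 × (-9%) = 9.3%.

9.3%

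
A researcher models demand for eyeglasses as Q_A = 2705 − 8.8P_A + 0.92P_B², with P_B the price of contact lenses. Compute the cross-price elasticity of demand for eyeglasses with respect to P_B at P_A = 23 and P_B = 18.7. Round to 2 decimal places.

At P_A = 23 and P_B = 18.7: Q_A = 2824.315.
∂Q_A/∂P_B = 1.84P_B = 1.84(18.7) = 34.4080.
ε = (∂Q_A/∂P_B)(P_B/Q_A) = 34.4080 × (18.7/2824.315) ≈ 0.23.
ε > 0: substitutes.

0.23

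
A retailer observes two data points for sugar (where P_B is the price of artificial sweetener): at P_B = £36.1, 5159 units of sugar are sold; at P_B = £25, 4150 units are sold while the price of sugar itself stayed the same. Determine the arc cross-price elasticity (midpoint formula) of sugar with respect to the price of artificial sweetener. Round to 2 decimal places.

ΔQ_A = 4150 − 5159 = -1009; ΔP_B = 25 − 36.1 = -11.1.
Midpoints: Q̄_A = 4654.5, P̄_B = 30.55.
ε = (ΔQ_A/Q̄_A)/(ΔP_B/P̄_B) = (-1009/4654.5)/(-11.1/30.55) ≈ 0.60.

0.60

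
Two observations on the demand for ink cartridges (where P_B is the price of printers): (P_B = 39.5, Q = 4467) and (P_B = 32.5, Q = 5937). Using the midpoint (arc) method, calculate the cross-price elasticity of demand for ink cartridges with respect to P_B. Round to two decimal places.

-1.45

ΔQ_A = 5937 − 4467 = 1470; ΔP_B = 32.5 − 39.5 = -7.
Midpoints: Q̄_A = 5202.0, P̄_B = 36.00.
ε = (ΔQ_A/Q̄_A)/(ΔP_B/P̄_B) = (1470/5202.0)/(-7/36.00) ≈ -1.45.
ε < 0: ink cartridges and printers are complements.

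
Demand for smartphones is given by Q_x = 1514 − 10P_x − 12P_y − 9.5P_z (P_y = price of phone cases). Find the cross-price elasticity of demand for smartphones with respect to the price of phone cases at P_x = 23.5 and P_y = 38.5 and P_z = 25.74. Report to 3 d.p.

At P_x = 23.5 and P_y = 38.5 and P_z = 25.74: Q_x = 572.47.
∂Q_x/∂P_y = -12.
ε = (∂Q_x/∂P_y)(P_y/Q_x) = -12 × (38.5/572.47) ≈ -0.807.
Since ε < 0, smartphones and phone cases are complements.

-0.807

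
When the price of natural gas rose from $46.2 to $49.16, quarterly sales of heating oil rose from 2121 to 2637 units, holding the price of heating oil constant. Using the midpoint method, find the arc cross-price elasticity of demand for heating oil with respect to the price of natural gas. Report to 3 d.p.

3.494

ΔQ_A = 2637 − 2121 = 516; ΔP_B = 49.16 − 46.2 = 2.96.
Midpoints: Q̄_A = 2379.0, P̄_B = 47.68.
ε = (ΔQ_A/Q̄_A)/(ΔP_B/P̄_B) = (516/2379.0)/(2.96/47.68) ≈ 3.494.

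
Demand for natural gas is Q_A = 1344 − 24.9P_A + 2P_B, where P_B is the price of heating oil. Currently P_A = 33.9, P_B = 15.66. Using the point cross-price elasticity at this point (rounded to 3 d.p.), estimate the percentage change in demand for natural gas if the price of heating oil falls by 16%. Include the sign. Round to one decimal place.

At P_A = 33.9, P_B = 15.66: Q_A = 531.21.
∂Q_A/∂P_B = 2.
ε = (∂Q_A/∂P_B)(P_B/Q_A) = 2.0000 × 15.66/531.21 ≈ 0.059.
%ΔQ_A ≈ ε × %ΔP_B = 0.059 × (-16%) = -0.9%.

-0.9%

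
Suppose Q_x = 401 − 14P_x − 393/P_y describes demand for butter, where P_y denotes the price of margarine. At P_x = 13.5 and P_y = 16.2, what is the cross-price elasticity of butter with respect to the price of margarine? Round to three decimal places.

At P_x = 13.5 and P_y = 16.2: Q_x = 187.741.
∂Q_x/∂P_y = 393/P_y² = 1.4975.
ε = (∂Q_x/∂P_y)(P_y/Q_x) = 1.4975 × (16.2/187.741) ≈ 0.129.
ε > 0: substitutes.

0.129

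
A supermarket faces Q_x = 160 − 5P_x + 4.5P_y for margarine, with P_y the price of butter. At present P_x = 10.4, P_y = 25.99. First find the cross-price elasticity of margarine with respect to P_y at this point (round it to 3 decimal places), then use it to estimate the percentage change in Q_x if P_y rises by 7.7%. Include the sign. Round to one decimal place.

4.0%

At P_x = 10.4, P_y = 25.99: Q_x = 224.955.
∂Q_x/∂P_y = 4.5.
ε = (∂Q_x/∂P_y)(P_y/Q_x) = 4.5000 × 25.99/224.955 ≈ 0.520.
%ΔQ_x ≈ ε × %ΔP_y = 0.520 × (7.7%) = 4.0%.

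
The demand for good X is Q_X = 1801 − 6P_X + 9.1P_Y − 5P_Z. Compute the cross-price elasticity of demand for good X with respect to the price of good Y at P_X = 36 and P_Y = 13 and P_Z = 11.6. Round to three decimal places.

0.072

At P_X = 36 and P_Y = 13 and P_Z = 11.6: Q_X = 1645.3.
∂Q_X/∂P_Y = 9.1.
ε = (∂Q_X/∂P_Y)(P_Y/Q_X) = 9.1 × (13/1645.3) ≈ 0.072.
Since ε > 0, good X and good Y are substitutes.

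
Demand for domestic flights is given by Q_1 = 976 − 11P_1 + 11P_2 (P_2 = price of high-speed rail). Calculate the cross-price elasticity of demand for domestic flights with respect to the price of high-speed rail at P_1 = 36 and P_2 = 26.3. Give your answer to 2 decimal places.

0.33

At P_1 = 36 and P_2 = 26.3: Q_1 = 869.3.
∂Q_1/∂P_2 = 11.
ε = (∂Q_1/∂P_2)(P_2/Q_1) = 11 × (26.3/869.3) ≈ 0.33.
Since ε > 0, domestic flights and high-speed rail are substitutes.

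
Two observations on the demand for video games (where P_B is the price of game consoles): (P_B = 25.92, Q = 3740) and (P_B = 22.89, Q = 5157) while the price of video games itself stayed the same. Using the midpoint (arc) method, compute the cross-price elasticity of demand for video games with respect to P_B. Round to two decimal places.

ΔQ_A = 5157 − 3740 = 1417; ΔP_B = 22.89 − 25.92 = -3.03.
Midpoints: Q̄_A = 4448.5, P̄_B = 24.41.
ε = (ΔQ_A/Q̄_A)/(ΔP_B/P̄_B) = (1417/4448.5)/(-3.03/24.41) ≈ -2.57.
ε < 0: video games and game consoles are complements.

-2.57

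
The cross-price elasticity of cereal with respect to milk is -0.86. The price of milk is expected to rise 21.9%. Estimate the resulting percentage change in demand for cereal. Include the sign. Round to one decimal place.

%ΔQ ≈ ε × %ΔP of milk = -0.86 × (21.9%) = -18.8%.
Demand for cereal falls by about 18.8%.

-18.8%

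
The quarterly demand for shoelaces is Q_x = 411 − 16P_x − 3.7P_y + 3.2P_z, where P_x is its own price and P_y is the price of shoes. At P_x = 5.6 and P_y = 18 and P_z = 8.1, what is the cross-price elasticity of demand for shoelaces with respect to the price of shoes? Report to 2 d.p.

-0.24

At P_x = 5.6 and P_y = 18 and P_z = 8.1: Q_x = 280.72.
∂Q_x/∂P_y = -3.7.
ε = (∂Q_x/∂P_y)(P_y/Q_x) = -3.7 × (18/280.72) ≈ -0.24.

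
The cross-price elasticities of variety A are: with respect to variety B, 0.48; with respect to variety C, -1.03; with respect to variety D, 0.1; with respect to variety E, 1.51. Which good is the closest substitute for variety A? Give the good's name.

variety E

Substitutes have ε > 0. Among the positive values, 1.51 (variety E) is largest.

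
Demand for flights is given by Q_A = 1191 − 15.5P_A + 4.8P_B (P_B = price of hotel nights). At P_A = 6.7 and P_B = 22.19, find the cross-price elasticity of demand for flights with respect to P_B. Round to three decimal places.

At P_A = 6.7 and P_B = 22.19: Q_A = 1193.662.
∂Q_A/∂P_B = 4.8.
ε = (∂Q_A/∂P_B)(P_B/Q_A) = 4.8 × (22.19/1193.662) ≈ 0.089.
Since ε > 0, flights and hotel nights are substitutes.

0.089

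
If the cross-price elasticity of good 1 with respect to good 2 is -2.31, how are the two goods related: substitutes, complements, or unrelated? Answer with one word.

complements

ε = -2.31 < 0, so a higher price of good 2 lowers demand for good 1: complements.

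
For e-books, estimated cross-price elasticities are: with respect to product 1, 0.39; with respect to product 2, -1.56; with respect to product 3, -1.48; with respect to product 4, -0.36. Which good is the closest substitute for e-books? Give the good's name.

product 1

Substitutes have ε > 0. Among the positive values, 0.39 (product 1) is largest.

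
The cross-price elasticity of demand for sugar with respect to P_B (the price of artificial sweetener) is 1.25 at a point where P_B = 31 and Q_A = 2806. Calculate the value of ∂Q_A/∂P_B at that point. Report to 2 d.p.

113.15

ε = (∂Q_A/∂P_B)·(P_B/Q_A) ⇒ ∂Q_A/∂P_B = ε·Q_A/P_B = 1.25 × 2806/31 ≈ 113.15.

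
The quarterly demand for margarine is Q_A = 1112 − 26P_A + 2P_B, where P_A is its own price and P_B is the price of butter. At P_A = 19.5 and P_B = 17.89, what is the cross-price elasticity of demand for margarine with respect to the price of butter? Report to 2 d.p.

0.06

At P_A = 19.5 and P_B = 17.89: Q_A = 640.78.
∂Q_A/∂P_B = 2.
ε = (∂Q_A/∂P_B)(P_B/Q_A) = 2 × (17.89/640.78) ≈ 0.06.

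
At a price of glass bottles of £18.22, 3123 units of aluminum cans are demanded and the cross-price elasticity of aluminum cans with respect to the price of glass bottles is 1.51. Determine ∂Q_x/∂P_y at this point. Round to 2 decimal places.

258.82

ε = (∂Q_x/∂P_y)·(P_y/Q_x) ⇒ ∂Q_x/∂P_y = ε·Q_x/P_y = 1.51 × 3123/18.22 ≈ 258.82.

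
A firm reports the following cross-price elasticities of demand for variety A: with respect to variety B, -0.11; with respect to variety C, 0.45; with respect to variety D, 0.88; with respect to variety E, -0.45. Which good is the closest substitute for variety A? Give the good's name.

Substitutes have ε > 0. Among the positive values, 0.88 (variety D) is largest.

variety D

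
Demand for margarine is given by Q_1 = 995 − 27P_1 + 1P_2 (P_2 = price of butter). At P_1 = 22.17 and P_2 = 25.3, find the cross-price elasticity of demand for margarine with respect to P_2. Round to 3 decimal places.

0.060

At P_1 = 22.17 and P_2 = 25.3: Q_1 = 421.71.
∂Q_1/∂P_2 = 1.
ε = (∂Q_1/∂P_2)(P_2/Q_1) = 1 × (25.3/421.71) ≈ 0.060.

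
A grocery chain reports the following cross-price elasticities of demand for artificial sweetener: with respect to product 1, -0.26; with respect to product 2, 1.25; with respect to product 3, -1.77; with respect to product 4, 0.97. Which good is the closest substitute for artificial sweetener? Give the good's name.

product 2

Substitutes have ε > 0. Among the positive values, 1.25 (product 2) is largest.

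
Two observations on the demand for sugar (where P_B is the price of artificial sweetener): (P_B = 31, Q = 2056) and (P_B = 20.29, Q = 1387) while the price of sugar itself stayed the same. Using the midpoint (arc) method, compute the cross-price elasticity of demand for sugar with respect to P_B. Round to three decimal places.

ΔQ_A = 1387 − 2056 = -669; ΔP_B = 20.29 − 31 = -10.71.
Midpoints: Q̄_A = 1721.5, P̄_B = 25.64.
ε = (ΔQ_A/Q̄_A)/(ΔP_B/P̄_B) = (-669/1721.5)/(-10.71/25.64) ≈ 0.931.
ε > 0: sugar and artificial sweetener are substitutes.

0.931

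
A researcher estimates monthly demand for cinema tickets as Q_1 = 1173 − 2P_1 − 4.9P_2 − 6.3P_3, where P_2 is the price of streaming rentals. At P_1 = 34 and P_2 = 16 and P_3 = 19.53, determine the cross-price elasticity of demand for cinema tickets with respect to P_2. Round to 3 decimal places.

At P_1 = 34 and P_2 = 16 and P_3 = 19.53: Q_1 = 903.561.
∂Q_1/∂P_2 = -4.9.
ε = (∂Q_1/∂P_2)(P_2/Q_1) = -4.9 × (16/903.561) ≈ -0.087.

-0.087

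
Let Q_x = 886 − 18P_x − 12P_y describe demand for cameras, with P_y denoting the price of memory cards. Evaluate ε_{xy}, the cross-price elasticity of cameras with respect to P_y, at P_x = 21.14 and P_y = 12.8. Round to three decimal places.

At P_x = 21.14 and P_y = 12.8: Q_x = 351.88.
∂Q_x/∂P_y = -12.
ε = (∂Q_x/∂P_y)(P_y/Q_x) = -12 × (12.8/351.88) ≈ -0.437.

-0.437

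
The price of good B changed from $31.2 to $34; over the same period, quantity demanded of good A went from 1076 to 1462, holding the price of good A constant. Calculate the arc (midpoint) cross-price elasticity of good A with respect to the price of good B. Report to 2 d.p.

ΔQ_A = 1462 − 1076 = 386; ΔP_B = 34 − 31.2 = 2.8.
Midpoints: Q̄_A = 1269.0, P̄_B = 32.60.
ε = (ΔQ_A/Q̄_A)/(ΔP_B/P̄_B) = (386/1269.0)/(2.8/32.60) ≈ 3.54.

3.54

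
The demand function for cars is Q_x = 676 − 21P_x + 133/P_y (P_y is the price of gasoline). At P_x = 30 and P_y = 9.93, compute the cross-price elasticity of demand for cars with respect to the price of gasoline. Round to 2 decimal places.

At P_x = 30 and P_y = 9.93: Q_x = 59.394.
∂Q_x/∂P_y = −133/P_y² = -1.3488.
ε = (∂Q_x/∂P_y)(P_y/Q_x) = -1.3488 × (9.93/59.394) ≈ -0.23.

-0.23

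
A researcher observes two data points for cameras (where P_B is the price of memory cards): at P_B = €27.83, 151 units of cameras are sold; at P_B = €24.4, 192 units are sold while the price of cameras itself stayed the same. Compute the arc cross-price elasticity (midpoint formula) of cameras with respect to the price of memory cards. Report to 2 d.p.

-1.82

ΔQ_A = 192 − 151 = 41; ΔP_B = 24.4 − 27.83 = -3.43.
Midpoints: Q̄_A = 171.5, P̄_B = 26.11.
ε = (ΔQ_A/Q̄_A)/(ΔP_B/P̄_B) = (41/171.5)/(-3.43/26.11) ≈ -1.82.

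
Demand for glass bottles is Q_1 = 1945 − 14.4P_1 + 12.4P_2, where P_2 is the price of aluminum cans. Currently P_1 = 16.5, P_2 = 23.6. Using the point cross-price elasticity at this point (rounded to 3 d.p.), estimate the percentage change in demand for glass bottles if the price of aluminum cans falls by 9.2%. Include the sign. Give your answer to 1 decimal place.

At P_1 = 16.5, P_2 = 23.6: Q_1 = 2000.04.
∂Q_1/∂P_2 = 12.4.
ε = (∂Q_1/∂P_2)(P_2/Q_1) = 12.4000 × 23.6/2000.04 ≈ 0.146.
%ΔQ_1 ≈ ε × %ΔP_2 = 0.146 × (-9.2%) = -1.3%.

-1.3%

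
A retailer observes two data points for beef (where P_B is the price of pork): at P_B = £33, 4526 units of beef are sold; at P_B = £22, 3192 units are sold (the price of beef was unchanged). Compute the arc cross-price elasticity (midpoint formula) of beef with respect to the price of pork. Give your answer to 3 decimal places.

ΔQ_A = 3192 − 4526 = -1334; ΔP_B = 22 − 33 = -11.
Midpoints: Q̄_A = 3859.0, P̄_B = 27.50.
ε = (ΔQ_A/Q̄_A)/(ΔP_B/P̄_B) = (-1334/3859.0)/(-11/27.50) ≈ 0.864.
ε > 0: beef and pork are substitutes.

0.864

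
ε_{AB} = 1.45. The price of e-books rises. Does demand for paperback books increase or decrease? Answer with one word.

increase

ε > 0 and the price of e-books rises, so the quantity of paperback books moves in the same direction: it increases.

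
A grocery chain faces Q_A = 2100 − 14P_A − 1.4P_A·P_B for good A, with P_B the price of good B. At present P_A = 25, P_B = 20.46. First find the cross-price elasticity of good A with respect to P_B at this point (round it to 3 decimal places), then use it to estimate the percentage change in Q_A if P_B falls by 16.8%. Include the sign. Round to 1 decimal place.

At P_A = 25, P_B = 20.46: Q_A = 1033.9.
∂Q_A/∂P_B = -1.4P_A = -35.0000.
ε = (∂Q_A/∂P_B)(P_B/Q_A) = -35.0000 × 20.46/1033.9 ≈ -0.693.
%ΔQ_A ≈ ε × %ΔP_B = -0.693 × (-16.8%) = 11.6%.

11.6%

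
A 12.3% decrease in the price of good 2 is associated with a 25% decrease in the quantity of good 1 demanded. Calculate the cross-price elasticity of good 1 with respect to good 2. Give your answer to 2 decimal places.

ε = (%ΔQ of good 1) / (%ΔP of good 2) = (-25%) / (-12.3%) ≈ 2.03.
Positive cross-price elasticity: substitutes.

2.03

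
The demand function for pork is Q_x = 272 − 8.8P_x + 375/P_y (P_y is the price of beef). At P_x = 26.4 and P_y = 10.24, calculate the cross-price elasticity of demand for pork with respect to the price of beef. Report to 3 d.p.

-0.480

At P_x = 26.4 and P_y = 10.24: Q_x = 76.301.
∂Q_x/∂P_y = −375/P_y² = -3.5763.
ε = (∂Q_x/∂P_y)(P_y/Q_x) = -3.5763 × (10.24/76.301) ≈ -0.480.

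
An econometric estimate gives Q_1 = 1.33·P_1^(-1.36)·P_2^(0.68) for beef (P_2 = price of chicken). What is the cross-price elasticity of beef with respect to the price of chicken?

0.68

In a log-linear (constant-elasticity) demand function, the coefficient on the exponent of P_2 is the cross-price elasticity.
ε = 0.68. Positive, so beef and chicken are substitutes.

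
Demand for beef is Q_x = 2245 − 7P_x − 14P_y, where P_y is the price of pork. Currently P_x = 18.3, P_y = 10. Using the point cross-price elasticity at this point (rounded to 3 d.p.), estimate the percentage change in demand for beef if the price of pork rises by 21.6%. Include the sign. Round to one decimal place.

At P_x = 18.3, P_y = 10: Q_x = 1976.9.
∂Q_x/∂P_y = -14.
ε = (∂Q_x/∂P_y)(P_y/Q_x) = -14.0000 × 10/1976.9 ≈ -0.071.
%ΔQ_x ≈ ε × %ΔP_y = -0.071 × (21.6%) = -1.5%.

-1.5%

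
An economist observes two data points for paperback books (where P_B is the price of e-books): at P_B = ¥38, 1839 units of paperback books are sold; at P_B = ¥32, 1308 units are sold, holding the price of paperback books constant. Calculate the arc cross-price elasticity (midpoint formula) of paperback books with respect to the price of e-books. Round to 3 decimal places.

1.969

ΔQ_A = 1308 − 1839 = -531; ΔP_B = 32 − 38 = -6.
Midpoints: Q̄_A = 1573.5, P̄_B = 35.00.
ε = (ΔQ_A/Q̄_A)/(ΔP_B/P̄_B) = (-531/1573.5)/(-6/35.00) ≈ 1.969.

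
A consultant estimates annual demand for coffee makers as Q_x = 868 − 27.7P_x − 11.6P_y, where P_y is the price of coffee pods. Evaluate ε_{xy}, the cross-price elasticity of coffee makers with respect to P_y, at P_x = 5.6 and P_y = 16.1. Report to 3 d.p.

-0.355

At P_x = 5.6 and P_y = 16.1: Q_x = 526.12.
∂Q_x/∂P_y = -11.6.
ε = (∂Q_x/∂P_y)(P_y/Q_x) = -11.6 × (16.1/526.12) ≈ -0.355.
Since ε < 0, coffee makers and coffee pods are complements.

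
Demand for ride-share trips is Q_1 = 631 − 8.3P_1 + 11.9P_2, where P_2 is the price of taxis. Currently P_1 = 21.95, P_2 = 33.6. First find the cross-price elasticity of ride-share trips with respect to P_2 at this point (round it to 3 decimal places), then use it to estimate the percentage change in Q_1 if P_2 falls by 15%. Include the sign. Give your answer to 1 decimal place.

At P_1 = 21.95, P_2 = 33.6: Q_1 = 848.655.
∂Q_1/∂P_2 = 11.9.
ε = (∂Q_1/∂P_2)(P_2/Q_1) = 11.9000 × 33.6/848.655 ≈ 0.471.
%ΔQ_1 ≈ ε × %ΔP_2 = 0.471 × (-15%) = -7.1%.

-7.1%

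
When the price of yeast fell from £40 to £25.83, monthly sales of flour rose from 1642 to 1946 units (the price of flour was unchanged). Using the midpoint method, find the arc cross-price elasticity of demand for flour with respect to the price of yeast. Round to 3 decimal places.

-0.394

ΔQ_A = 1946 − 1642 = 304; ΔP_B = 25.83 − 40 = -14.17.
Midpoints: Q̄_A = 1794.0, P̄_B = 32.91.
ε = (ΔQ_A/Q̄_A)/(ΔP_B/P̄_B) = (304/1794.0)/(-14.17/32.91) ≈ -0.394.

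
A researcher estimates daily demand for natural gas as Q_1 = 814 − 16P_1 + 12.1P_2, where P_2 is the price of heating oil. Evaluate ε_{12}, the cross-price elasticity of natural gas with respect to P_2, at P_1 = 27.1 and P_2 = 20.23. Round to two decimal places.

0.39

At P_1 = 27.1 and P_2 = 20.23: Q_1 = 625.183.
∂Q_1/∂P_2 = 12.1.
ε = (∂Q_1/∂P_2)(P_2/Q_1) = 12.1 × (20.23/625.183) ≈ 0.39.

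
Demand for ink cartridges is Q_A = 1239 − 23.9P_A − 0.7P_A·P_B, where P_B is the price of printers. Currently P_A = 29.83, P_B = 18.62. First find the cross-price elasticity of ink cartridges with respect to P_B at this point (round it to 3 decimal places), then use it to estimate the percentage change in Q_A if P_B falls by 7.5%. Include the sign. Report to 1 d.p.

21.2%

At P_A = 29.83, P_B = 18.62: Q_A = 137.259.
∂Q_A/∂P_B = -0.7P_A = -20.8810.
ε = (∂Q_A/∂P_B)(P_B/Q_A) = -20.8810 × 18.62/137.259 ≈ -2.833.
%ΔQ_A ≈ ε × %ΔP_B = -2.833 × (-7.5%) = 21.2%.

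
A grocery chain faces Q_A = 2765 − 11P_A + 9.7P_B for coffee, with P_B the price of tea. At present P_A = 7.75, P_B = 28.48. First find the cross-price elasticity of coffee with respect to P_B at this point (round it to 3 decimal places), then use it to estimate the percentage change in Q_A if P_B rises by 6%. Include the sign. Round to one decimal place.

At P_A = 7.75, P_B = 28.48: Q_A = 2956.006.
∂Q_A/∂P_B = 9.7.
ε = (∂Q_A/∂P_B)(P_B/Q_A) = 9.7000 × 28.48/2956.006 ≈ 0.093.
%ΔQ_A ≈ ε × %ΔP_B = 0.093 × (6%) = 0.6%.

0.6%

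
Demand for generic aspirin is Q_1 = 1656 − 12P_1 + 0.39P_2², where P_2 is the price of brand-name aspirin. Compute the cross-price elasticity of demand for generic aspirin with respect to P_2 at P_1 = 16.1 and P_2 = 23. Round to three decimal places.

0.247

At P_1 = 16.1 and P_2 = 23: Q_1 = 1669.11.
∂Q_1/∂P_2 = 0.78P_2 = 0.78(23) = 17.9400.
ε = (∂Q_1/∂P_2)(P_2/Q_1) = 17.9400 × (23/1669.11) ≈ 0.247.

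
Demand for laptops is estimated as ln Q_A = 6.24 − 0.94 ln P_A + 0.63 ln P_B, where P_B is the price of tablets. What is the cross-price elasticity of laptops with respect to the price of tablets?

0.63

In a log-linear (constant-elasticity) demand function, the coefficient on ln P_B is the cross-price elasticity.
ε = 0.63. Positive, so laptops and tablets are substitutes.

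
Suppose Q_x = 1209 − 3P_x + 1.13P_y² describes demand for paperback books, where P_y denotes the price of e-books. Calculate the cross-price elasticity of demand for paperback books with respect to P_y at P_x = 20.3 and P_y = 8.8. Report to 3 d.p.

0.142

At P_x = 20.3 and P_y = 8.8: Q_x = 1235.607.
∂Q_x/∂P_y = 2.26P_y = 2.26(8.8) = 19.8880.
ε = (∂Q_x/∂P_y)(P_y/Q_x) = 19.8880 × (8.8/1235.607) ≈ 0.142.
ε > 0: substitutes.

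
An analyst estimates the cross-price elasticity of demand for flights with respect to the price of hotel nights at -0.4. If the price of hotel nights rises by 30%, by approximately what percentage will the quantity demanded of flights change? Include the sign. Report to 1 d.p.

%ΔQ ≈ ε × %ΔP of hotel nights = -0.4 × (30%) = -12.0%.

-12.0%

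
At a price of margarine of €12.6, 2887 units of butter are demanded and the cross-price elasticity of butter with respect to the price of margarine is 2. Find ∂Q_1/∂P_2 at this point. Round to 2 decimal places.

ε = (∂Q_1/∂P_2)·(P_2/Q_1) ⇒ ∂Q_1/∂P_2 = ε·Q_1/P_2 = 2 × 2887/12.6 ≈ 458.25.

458.25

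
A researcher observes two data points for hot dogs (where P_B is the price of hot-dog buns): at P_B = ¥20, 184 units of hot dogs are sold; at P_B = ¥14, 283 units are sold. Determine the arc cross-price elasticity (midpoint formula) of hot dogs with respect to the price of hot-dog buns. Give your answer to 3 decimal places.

-1.201

ΔQ_A = 283 − 184 = 99; ΔP_B = 14 − 20 = -6.
Midpoints: Q̄_A = 233.5, P̄_B = 17.00.
ε = (ΔQ_A/Q̄_A)/(ΔP_B/P̄_B) = (99/233.5)/(-6/17.00) ≈ -1.201.
ε < 0: hot dogs and hot-dog buns are complements.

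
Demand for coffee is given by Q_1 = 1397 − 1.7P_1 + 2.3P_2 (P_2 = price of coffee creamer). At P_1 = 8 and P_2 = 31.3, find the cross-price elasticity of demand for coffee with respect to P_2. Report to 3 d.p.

At P_1 = 8 and P_2 = 31.3: Q_1 = 1455.39.
∂Q_1/∂P_2 = 2.3.
ε = (∂Q_1/∂P_2)(P_2/Q_1) = 2.3 × (31.3/1455.39) ≈ 0.049.

0.049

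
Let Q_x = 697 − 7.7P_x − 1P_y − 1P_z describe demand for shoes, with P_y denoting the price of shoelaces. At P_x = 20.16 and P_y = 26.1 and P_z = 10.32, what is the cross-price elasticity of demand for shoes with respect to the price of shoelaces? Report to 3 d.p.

At P_x = 20.16 and P_y = 26.1 and P_z = 10.32: Q_x = 505.348.
∂Q_x/∂P_y = -1.
ε = (∂Q_x/∂P_y)(P_y/Q_x) = -1 × (26.1/505.348) ≈ -0.052.

-0.052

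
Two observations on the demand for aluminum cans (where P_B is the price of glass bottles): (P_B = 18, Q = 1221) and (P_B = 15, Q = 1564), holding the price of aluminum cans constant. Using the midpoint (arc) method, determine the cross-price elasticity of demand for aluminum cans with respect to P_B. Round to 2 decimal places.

ΔQ_A = 1564 − 1221 = 343; ΔP_B = 15 − 18 = -3.
Midpoints: Q̄_A = 1392.5, P̄_B = 16.50.
ε = (ΔQ_A/Q̄_A)/(ΔP_B/P̄_B) = (343/1392.5)/(-3/16.50) ≈ -1.35.

-1.35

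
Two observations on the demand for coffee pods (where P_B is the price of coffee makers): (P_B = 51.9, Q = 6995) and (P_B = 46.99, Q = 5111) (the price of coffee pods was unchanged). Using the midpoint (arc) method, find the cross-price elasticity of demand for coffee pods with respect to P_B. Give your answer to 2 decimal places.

ΔQ_A = 5111 − 6995 = -1884; ΔP_B = 46.99 − 51.9 = -4.91.
Midpoints: Q̄_A = 6053.0, P̄_B = 49.45.
ε = (ΔQ_A/Q̄_A)/(ΔP_B/P̄_B) = (-1884/6053.0)/(-4.91/49.45) ≈ 3.13.

3.13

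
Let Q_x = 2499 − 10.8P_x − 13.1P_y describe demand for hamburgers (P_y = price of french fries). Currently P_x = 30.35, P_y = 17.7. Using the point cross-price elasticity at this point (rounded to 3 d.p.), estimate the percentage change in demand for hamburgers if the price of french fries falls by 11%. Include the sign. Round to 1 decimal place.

1.3%

At P_x = 30.35, P_y = 17.7: Q_x = 1939.35.
∂Q_x/∂P_y = -13.1.
ε = (∂Q_x/∂P_y)(P_y/Q_x) = -13.1000 × 17.7/1939.35 ≈ -0.120.
%ΔQ_x ≈ ε × %ΔP_y = -0.120 × (-11%) = 1.3%.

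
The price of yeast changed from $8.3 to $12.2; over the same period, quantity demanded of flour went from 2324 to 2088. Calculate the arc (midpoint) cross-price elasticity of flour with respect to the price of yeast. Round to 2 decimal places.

-0.28

ΔQ_A = 2088 − 2324 = -236; ΔP_B = 12.2 − 8.3 = 3.9.
Midpoints: Q̄_A = 2206.0, P̄_B = 10.25.
ε = (ΔQ_A/Q̄_A)/(ΔP_B/P̄_B) = (-236/2206.0)/(3.9/10.25) ≈ -0.28.
ε < 0: flour and yeast are complements.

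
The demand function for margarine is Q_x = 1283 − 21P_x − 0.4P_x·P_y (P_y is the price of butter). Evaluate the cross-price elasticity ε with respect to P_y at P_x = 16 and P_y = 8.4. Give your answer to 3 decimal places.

-0.060

At P_x = 16 and P_y = 8.4: Q_x = 893.24.
∂Q_x/∂P_y = -0.4P_x = -0.4(16) = -6.4000.
ε = (∂Q_x/∂P_y)(P_y/Q_x) = -6.4000 × (8.4/893.24) ≈ -0.060.
ε < 0: complements.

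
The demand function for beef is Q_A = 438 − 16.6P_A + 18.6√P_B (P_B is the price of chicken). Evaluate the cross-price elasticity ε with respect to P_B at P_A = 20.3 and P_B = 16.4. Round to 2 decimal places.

0.21

At P_A = 20.3 and P_B = 16.4: Q_A = 176.344.
∂Q_A/∂P_B = 18.6/(2√P_B) = 18.6/(2√16.4) = 2.2965.
ε = (∂Q_A/∂P_B)(P_B/Q_A) = 2.2965 × (16.4/176.344) ≈ 0.21.
ε > 0: substitutes.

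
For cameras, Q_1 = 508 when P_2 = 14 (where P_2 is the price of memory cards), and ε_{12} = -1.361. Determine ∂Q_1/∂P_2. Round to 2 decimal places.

ε = (∂Q_1/∂P_2)·(P_2/Q_1) ⇒ ∂Q_1/∂P_2 = ε·Q_1/P_2 = -1.361 × 508/14 ≈ -49.38.

-49.38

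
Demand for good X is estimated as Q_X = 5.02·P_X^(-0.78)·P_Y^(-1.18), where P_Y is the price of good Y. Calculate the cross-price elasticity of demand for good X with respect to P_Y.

In a log-linear (constant-elasticity) demand function, the coefficient on the exponent of P_Y is the cross-price elasticity.
ε = -1.18. Negative, so good X and good Y are complements.

-1.18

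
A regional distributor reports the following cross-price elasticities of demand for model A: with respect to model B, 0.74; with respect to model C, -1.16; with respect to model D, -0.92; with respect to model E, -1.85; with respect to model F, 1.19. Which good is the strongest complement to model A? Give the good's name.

model E

Complements have ε < 0. The most negative value is -1.85 (model E).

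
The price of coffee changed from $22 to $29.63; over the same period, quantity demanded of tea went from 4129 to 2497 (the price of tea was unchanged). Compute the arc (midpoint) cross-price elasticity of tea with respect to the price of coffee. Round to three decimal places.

ΔQ_A = 2497 − 4129 = -1632; ΔP_B = 29.63 − 22 = 7.63.
Midpoints: Q̄_A = 3313.0, P̄_B = 25.81.
ε = (ΔQ_A/Q̄_A)/(ΔP_B/P̄_B) = (-1632/3313.0)/(7.63/25.81) ≈ -1.667.
ε < 0: tea and coffee are complements.

-1.667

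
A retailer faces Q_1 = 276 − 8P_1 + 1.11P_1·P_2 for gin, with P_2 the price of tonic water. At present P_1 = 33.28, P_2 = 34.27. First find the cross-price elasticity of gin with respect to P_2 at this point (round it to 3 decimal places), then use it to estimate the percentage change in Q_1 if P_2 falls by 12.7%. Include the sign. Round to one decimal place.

At P_1 = 33.28, P_2 = 34.27: Q_1 = 1275.721.
∂Q_1/∂P_2 = 1.11P_1 = 36.9408.
ε = (∂Q_1/∂P_2)(P_2/Q_1) = 36.9408 × 34.27/1275.721 ≈ 0.992.
%ΔQ_1 ≈ ε × %ΔP_2 = 0.992 × (-12.7%) = -12.6%.

-12.6%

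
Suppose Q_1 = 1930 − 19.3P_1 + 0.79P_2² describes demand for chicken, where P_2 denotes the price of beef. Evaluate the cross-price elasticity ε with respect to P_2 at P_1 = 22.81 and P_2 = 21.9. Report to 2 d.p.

At P_1 = 22.81 and P_2 = 21.9: Q_1 = 1868.659.
∂Q_1/∂P_2 = 1.58P_2 = 1.58(21.9) = 34.6020.
ε = (∂Q_1/∂P_2)(P_2/Q_1) = 34.6020 × (21.9/1868.659) ≈ 0.41.

0.41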